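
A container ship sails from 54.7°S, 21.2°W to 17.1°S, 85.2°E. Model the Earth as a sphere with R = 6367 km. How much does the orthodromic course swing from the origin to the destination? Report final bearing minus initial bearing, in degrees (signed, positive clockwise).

Initial bearing θ₁ = atan2(sin Δλ cos φ₂, cos φ₁ sin φ₂ − sin φ₁ cos φ₂ cos Δλ) = 113.05°
Final bearing θ₂ = (initial bearing from the destination back to the start) + 180° = 33.80°
Δθ = θ₂ − θ₁ = -79.2°

-79.2°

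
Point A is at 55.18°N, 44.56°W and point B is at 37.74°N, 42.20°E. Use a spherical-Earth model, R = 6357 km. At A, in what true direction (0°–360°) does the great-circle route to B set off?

68.4°

N = sin Δλ·cos φ₂ = +0.7895;  D = cos φ₁ sin φ₂ − sin φ₁ cos φ₂ cos Δλ = +0.3128
initial course = atan2(N, D) = 68.39°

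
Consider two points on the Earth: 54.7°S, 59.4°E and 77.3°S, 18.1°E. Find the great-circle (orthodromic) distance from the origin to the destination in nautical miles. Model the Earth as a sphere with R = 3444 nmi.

1618 nmi

cos σ = sin φ₁ sin φ₂ + cos φ₁ cos φ₂ cos Δλ
      = sin(-54.70°)sin(-77.30°) + cos(-54.70°)cos(-77.30°)cos(-41.30°) = 0.8916
σ = 26.924° → d = Rσ = 3444·0.46991 = 1618 nmi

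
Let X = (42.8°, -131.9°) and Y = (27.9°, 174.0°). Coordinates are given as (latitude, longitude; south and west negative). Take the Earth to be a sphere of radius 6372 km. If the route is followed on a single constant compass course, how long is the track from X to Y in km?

Δψ = ln[tan(π/4+φ₂/2)/tan(π/4+φ₁/2)] = -0.3207;  Δφ = -0.2601 rad,  Δλ = -0.9442 rad
q = Δφ/Δψ = 0.8110
d = R·√(Δφ² + q²Δλ²) = 6372·0.80872 = 5153 km

5153 km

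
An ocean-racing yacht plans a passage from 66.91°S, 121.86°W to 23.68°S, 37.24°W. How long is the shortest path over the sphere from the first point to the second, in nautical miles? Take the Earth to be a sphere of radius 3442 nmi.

3978 nmi

Haversine: a = sin²(Δφ/2)+cos φ₁ cos φ₂ sin²(Δλ/2) = 0.29844;  σ = 2·atan2(√a,√(1−a))
σ = 66.226° → d = Rσ = 3442·1.15586 = 3978 nmi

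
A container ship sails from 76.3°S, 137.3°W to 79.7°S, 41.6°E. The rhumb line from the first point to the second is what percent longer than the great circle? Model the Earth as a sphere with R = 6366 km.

54.6%

Great circle: σ = 0.4189 rad → d_gc = Rσ = 2666.5 km
Rhumb: Δφ = -0.0593, Δλ = +3.1224, Δψ = -0.2873, q = Δφ/Δψ = 0.2065 → d_rh = R√(Δφ²+q²Δλ²) = 4122.4 km
Excess = (4122.4 − 2666.5) / 2666.5 = 1455.9 / 2666.5 = 54.60% ≈ 54.6%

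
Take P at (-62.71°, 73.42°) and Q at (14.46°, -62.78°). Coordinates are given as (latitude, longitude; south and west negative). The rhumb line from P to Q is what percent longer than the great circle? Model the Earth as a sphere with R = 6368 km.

9.2%

Great circle: σ = 2.1440 rad → d_gc = Rσ = 13653.2 km
Rhumb: Δφ = +1.3469, Δλ = -2.3771, Δψ = +1.6708, q = Δφ/Δψ = 0.8061 → d_rh = R√(Δφ²+q²Δλ²) = 14915.5 km
Excess = (14915.5 − 13653.2) / 13653.2 = 1262.3 / 13653.2 = 9.245% ≈ 9.2%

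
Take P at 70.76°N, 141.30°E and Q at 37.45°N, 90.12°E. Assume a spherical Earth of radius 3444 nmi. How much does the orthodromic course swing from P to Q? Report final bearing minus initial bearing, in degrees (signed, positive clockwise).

At departure: θ₁ = atan2(sin Δλ cos φ₂, cos φ₁ sin φ₂ − sin φ₁ cos φ₂ cos Δλ) = 246.46°
At arrival: θ₂ = atan2(sin Δλ cos φ₁, −cos φ₂ sin φ₁ + sin φ₂ cos φ₁ cos Δλ) = 202.37°
Δθ = θ₂ − θ₁ = -44.1°

-44.1°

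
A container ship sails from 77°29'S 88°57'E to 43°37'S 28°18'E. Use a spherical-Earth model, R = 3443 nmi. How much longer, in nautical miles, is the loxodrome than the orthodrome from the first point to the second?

Great circle: cos σ = sin φ₁ sin φ₂ + cos φ₁ cos φ₂ cos Δλ,  σ = 0.7222 rad → d_gc = 2486.6 nmi
Rhumb line: Δψ = +1.3627, q = Δφ/Δψ = 0.4338, d_rh = R√(Δφ²+q²Δλ²) = 2577.0 nmi
Excess = 2577.0 − 2486.6 = 90.4 ≈ 90 nmi

90 nmi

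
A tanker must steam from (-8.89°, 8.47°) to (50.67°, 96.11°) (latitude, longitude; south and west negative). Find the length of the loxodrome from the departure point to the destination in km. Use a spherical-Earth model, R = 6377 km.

Rhumb course C = atan2(Δλ, Δψ) with Δψ = ln[tan(π/4+φ₂/2)/tan(π/4+φ₁/2)] = +1.1848, Δλ = +1.5296 → C = 52.24°
d = R·|Δφ| / |cos C| = 6377·1.03952 / 0.61236 = 10825 km

10825 km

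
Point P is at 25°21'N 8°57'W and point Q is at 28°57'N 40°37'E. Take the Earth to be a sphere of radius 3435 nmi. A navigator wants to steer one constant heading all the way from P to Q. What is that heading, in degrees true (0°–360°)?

Δψ = ln[tan(π/4+φ₂/2)/tan(π/4+φ₁/2)] = +0.0706
Δλ = +0.8651 rad (taken the short way round)
course = atan2(Δλ, Δψ) = 85.33°

85.3°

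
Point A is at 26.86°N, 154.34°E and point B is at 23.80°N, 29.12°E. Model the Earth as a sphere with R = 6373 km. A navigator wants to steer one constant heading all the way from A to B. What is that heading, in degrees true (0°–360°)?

Meridional parts: M(φ₁)=+0.4870, M(φ₂)=+0.4279 → ΔM = -0.0591;  Δλ = -2.1855 rad
tan C = Δλ / ΔM = +36.9809 → C = 268.45°

268.5°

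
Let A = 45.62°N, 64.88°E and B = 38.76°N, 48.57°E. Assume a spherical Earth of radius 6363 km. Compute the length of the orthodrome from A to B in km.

cos σ = sin φ₁ sin φ₂ + cos φ₁ cos φ₂ cos Δλ
      = sin(45.62°)sin(38.76°) + cos(45.62°)cos(38.76°)cos(-16.31°) = 0.9709
σ = 13.858° → d = Rσ = 6363·0.24187 = 1539 km

1539 km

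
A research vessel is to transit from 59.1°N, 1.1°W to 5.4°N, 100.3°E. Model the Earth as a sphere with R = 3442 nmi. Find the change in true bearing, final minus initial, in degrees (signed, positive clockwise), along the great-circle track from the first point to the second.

+72.3°

At departure: θ₁ = atan2(sin Δλ cos φ₂, cos φ₁ sin φ₂ − sin φ₁ cos φ₂ cos Δλ) = 77.45°
At arrival: θ₂ = atan2(sin Δλ cos φ₁, −cos φ₂ sin φ₁ + sin φ₂ cos φ₁ cos Δλ) = 149.77°
Δθ = θ₂ − θ₁ = +72.3°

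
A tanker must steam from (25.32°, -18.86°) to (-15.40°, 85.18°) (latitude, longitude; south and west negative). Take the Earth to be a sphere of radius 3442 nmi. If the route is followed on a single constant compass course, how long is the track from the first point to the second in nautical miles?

Δψ = ln[tan(π/4+φ₂/2)/tan(π/4+φ₁/2)] = -0.7291;  Δφ = -0.7107 rad,  Δλ = +1.8158 rad
q = Δφ/Δψ = 0.9747
d = R·√(Δφ² + q²Δλ²) = 3442·1.90731 = 6565 nmi

6565 nmi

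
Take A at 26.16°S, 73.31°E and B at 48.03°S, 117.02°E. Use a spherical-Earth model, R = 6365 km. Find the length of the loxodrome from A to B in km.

4529 km

Δψ = ln[tan(π/4+φ₂/2)/tan(π/4+φ₁/2)] = -0.4849;  Δφ = -0.3817 rad,  Δλ = +0.7629 rad
q = Δφ/Δψ = 0.7871
d = R·√(Δφ² + q²Δλ²) = 6365·0.71154 = 4529 km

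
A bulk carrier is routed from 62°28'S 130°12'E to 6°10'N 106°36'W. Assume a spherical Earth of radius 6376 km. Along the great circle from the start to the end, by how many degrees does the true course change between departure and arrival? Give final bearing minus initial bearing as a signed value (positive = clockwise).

At departure: θ₁ = atan2(sin Δλ cos φ₂, cos φ₁ sin φ₂ − sin φ₁ cos φ₂ cos Δλ) = 117.50°
At arrival: θ₂ = atan2(sin Δλ cos φ₁, −cos φ₂ sin φ₁ + sin φ₂ cos φ₁ cos Δλ) = 24.36°
Δθ = θ₂ − θ₁ = -93.1°

-93.1°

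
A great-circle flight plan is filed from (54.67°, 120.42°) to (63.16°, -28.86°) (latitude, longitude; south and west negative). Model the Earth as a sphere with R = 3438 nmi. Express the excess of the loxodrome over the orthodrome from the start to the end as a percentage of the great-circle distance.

Great circle: σ = 1.0432 rad → d_gc = Rσ = 3586.4 nmi
Rhumb: Δφ = +0.1482, Δλ = -2.6054, Δψ = +0.2887, q = Δφ/Δψ = 0.5132 → d_rh = R√(Δφ²+q²Δλ²) = 4625.3 nmi
Excess = (4625.3 − 3586.4) / 3586.4 = 1038.9 / 3586.4 = 28.97% ≈ 29.0%

29.0%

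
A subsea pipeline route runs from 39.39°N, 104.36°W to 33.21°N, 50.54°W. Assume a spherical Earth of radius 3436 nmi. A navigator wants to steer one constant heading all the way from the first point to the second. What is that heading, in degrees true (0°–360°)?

Meridional parts: M(φ₁)=+0.7491, M(φ₂)=+0.6151 → ΔM = -0.1340;  Δλ = +0.9393 rad
tan C = Δλ / ΔM = -7.0115 → C = 98.12°

98.1°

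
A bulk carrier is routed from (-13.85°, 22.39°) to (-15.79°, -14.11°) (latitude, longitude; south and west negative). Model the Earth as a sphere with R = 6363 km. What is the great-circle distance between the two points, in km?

3920 km

Haversine: a = sin²(Δφ/2)+cos φ₁ cos φ₂ sin²(Δλ/2) = 0.09191;  σ = 2·atan2(√a,√(1−a))
σ = 35.297° → d = Rσ = 6363·0.61604 = 3920 km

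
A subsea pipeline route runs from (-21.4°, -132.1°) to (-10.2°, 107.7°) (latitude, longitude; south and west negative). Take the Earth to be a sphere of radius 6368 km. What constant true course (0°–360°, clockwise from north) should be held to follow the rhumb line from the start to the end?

275.5°

Meridional parts: M(φ₁)=-0.3825, M(φ₂)=-0.1790 → ΔM = +0.2035;  Δλ = -2.0979 rad
tan C = Δλ / ΔM = -10.3076 → C = 275.54°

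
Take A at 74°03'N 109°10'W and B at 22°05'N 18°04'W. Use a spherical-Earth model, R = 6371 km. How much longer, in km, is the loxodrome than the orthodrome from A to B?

539 km

Great circle: cos σ = sin φ₁ sin φ₂ + cos φ₁ cos φ₂ cos Δλ,  σ = 1.2062 rad → d_gc = 7684.6 km
Rhumb line: Δψ = -1.5701, q = Δφ/Δψ = 0.5777, d_rh = R√(Δφ²+q²Δλ²) = 8223.9 km
Excess = 8223.9 − 7684.6 = 539.3 ≈ 539 km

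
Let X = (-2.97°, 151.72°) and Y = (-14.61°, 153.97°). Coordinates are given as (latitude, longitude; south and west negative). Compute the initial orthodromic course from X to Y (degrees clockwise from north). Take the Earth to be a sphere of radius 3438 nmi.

169.3°

θ = atan2( sin Δλ·cos φ₂ ,  cos φ₁ sin φ₂ − sin φ₁ cos φ₂ cos Δλ )
  = atan2(+0.0380, -0.2018) = 169.34°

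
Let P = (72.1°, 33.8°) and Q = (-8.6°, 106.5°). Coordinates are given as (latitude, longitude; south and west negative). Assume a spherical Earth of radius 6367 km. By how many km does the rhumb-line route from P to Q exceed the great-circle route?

Great circle: cos σ = sin φ₁ sin φ₂ + cos φ₁ cos φ₂ cos Δλ,  σ = 1.6227 rad → d_gc = 10332.0 km
Rhumb line: Δψ = -1.9991, q = Δφ/Δψ = 0.7046, d_rh = R√(Δφ²+q²Δλ²) = 10621.7 km
Excess = 10621.7 − 10332.0 = 289.7 ≈ 290 km

290 km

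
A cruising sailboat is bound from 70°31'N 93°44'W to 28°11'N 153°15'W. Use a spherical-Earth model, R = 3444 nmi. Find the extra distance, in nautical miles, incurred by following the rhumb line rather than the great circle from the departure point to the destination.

Great circle: cos σ = sin φ₁ sin φ₂ + cos φ₁ cos φ₂ cos Δλ,  σ = 0.9343 rad → d_gc = 3217.7 nmi
Rhumb line: Δψ = -1.2491, q = Δφ/Δψ = 0.5915, d_rh = R√(Δφ²+q²Δλ²) = 3309.6 nmi
Excess = 3309.6 − 3217.7 = 91.9 ≈ 92 nmi

92 nmi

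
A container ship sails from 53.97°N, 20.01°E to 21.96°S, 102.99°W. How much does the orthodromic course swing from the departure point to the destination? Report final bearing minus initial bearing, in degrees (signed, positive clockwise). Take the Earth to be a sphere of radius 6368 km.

-65.6°

At departure: θ₁ = atan2(sin Δλ cos φ₂, cos φ₁ sin φ₂ − sin φ₁ cos φ₂ cos Δλ) = 283.62°
At arrival: θ₂ = atan2(sin Δλ cos φ₁, −cos φ₂ sin φ₁ + sin φ₂ cos φ₁ cos Δλ) = 218.05°
Δθ = θ₂ − θ₁ = -65.6°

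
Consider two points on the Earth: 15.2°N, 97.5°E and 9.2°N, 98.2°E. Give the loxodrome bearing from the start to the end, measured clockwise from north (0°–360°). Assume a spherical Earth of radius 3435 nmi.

Meridional parts: M(φ₁)=+0.2685, M(φ₂)=+0.1613 → ΔM = -0.1072;  Δλ = +0.0122 rad
tan C = Δλ / ΔM = -0.1140 → C = 173.50°

173.5°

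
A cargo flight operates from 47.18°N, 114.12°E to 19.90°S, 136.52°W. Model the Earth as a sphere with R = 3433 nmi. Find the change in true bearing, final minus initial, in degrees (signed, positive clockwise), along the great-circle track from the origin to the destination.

Initial bearing θ₁ = atan2(sin Δλ cos φ₂, cos φ₁ sin φ₂ − sin φ₁ cos φ₂ cos Δλ) = 90.18°
Final bearing θ₂ = (initial bearing from the destination back to the start) + 180° = 133.71°
Δθ = θ₂ − θ₁ = +43.5°

+43.5°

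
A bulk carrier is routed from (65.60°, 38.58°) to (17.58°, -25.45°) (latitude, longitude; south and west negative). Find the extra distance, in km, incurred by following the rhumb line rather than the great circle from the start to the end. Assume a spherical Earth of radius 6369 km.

190 km

Great circle: cos σ = sin φ₁ sin φ₂ + cos φ₁ cos φ₂ cos Δλ,  σ = 1.1068 rad → d_gc = 7049.3 km
Rhumb line: Δψ = -1.2198, q = Δφ/Δψ = 0.6871, d_rh = R√(Δφ²+q²Δλ²) = 7239.5 km
Excess = 7239.5 − 7049.3 = 190.2 ≈ 190 km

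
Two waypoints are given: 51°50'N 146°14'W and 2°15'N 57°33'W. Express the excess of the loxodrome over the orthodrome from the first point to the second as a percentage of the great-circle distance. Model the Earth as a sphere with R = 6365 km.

2.9%

Great circle: σ = 1.5257 rad → d_gc = Rσ = 9711.2 km
Rhumb: Δφ = -0.8654, Δλ = +1.5478, Δψ = -1.0222, q = Δφ/Δψ = 0.8466 → d_rh = R√(Δφ²+q²Δλ²) = 9995.5 km
Excess = (9995.5 − 9711.2) / 9711.2 = 284.3 / 9711.2 = 2.93% ≈ 2.9%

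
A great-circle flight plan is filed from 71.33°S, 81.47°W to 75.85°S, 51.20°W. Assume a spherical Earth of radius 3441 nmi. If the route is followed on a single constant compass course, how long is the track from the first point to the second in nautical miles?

578 nmi

Rhumb course C = atan2(Δλ, Δψ) with Δψ = ln[tan(π/4+φ₂/2)/tan(π/4+φ₁/2)] = -0.2810, Δλ = +0.5283 → C = 118.01°
d = R·|Δφ| / |cos C| = 3441·0.07889 / 0.46960 = 578 nmi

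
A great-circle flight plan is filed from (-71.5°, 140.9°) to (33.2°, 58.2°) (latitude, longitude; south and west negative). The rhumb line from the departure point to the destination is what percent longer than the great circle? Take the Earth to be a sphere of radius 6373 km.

Great circle: σ = 2.0778 rad → d_gc = Rσ = 13241.6 km
Rhumb: Δφ = +1.8274, Δλ = -1.4434, Δψ = +2.4298, q = Δφ/Δψ = 0.7521 → d_rh = R√(Δφ²+q²Δλ²) = 13545.6 km
Excess = (13545.6 − 13241.6) / 13241.6 = 304.0 / 13241.6 = 2.30% ≈ 2.3%

2.3%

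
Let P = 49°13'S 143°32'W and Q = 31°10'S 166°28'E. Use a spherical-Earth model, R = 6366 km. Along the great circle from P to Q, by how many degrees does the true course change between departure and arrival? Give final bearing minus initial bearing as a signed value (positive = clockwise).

Initial bearing θ₁ = atan2(sin Δλ cos φ₂, cos φ₁ sin φ₂ − sin φ₁ cos φ₂ cos Δλ) = 276.82°
Final bearing θ₂ = (initial bearing from the destination back to the start) + 180° = 310.71°
Δθ = θ₂ − θ₁ = +33.9°

+33.9°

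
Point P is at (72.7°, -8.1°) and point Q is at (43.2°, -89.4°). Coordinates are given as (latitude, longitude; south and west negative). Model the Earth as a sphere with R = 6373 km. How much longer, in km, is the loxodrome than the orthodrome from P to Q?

342 km

Great circle: cos σ = sin φ₁ sin φ₂ + cos φ₁ cos φ₂ cos Δλ,  σ = 0.8143 rad → d_gc = 5189.6 km
Rhumb line: Δψ = -1.0454, q = Δφ/Δψ = 0.4925, d_rh = R√(Δφ²+q²Δλ²) = 5532.0 km
Excess = 5532.0 − 5189.6 = 342.4 ≈ 342 km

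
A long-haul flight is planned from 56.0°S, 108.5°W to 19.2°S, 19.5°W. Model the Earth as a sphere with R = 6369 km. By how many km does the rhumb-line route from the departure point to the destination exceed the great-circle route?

Great circle: cos σ = sin φ₁ sin φ₂ + cos φ₁ cos φ₂ cos Δλ,  σ = 1.2851 rad → d_gc = 8184.6 km
Rhumb line: Δψ = +0.8435, q = Δφ/Δψ = 0.7615, d_rh = R√(Δφ²+q²Δλ²) = 8572.3 km
Excess = 8572.3 − 8184.6 = 387.7 ≈ 388 km

388 km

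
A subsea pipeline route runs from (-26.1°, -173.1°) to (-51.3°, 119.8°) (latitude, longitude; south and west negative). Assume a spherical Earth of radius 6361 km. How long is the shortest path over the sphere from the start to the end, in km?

cos σ = sin φ₁ sin φ₂ + cos φ₁ cos φ₂ cos Δλ
      = sin(-26.10°)sin(-51.30°) + cos(-26.10°)cos(-51.30°)cos(-67.10°) = 0.5618
σ = 55.818° → d = Rσ = 6361·0.97420 = 6197 km

6197 km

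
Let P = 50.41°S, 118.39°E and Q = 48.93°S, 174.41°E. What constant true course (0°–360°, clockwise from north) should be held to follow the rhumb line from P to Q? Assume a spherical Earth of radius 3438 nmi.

87.7°

Meridional parts: M(φ₁)=-1.0219, M(φ₂)=-0.9819 → ΔM = +0.0399;  Δλ = +0.9777 rad
tan C = Δλ / ΔM = +24.4944 → C = 87.66°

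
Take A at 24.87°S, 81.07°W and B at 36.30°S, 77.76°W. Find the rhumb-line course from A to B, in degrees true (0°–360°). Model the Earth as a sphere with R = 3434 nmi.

Meridional parts: M(φ₁)=-0.4484, M(φ₂)=-0.6808 → ΔM = -0.2324;  Δλ = +0.0578 rad
tan C = Δλ / ΔM = -0.2486 → C = 166.04°

166.0°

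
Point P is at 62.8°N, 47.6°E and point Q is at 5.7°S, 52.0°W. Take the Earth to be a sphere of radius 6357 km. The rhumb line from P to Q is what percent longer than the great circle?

4.7%

Great circle: σ = 1.7357 rad → d_gc = Rσ = 11034.1 km
Rhumb: Δφ = -1.1956, Δλ = -1.7383, Δψ = -1.5188, q = Δφ/Δψ = 0.7872 → d_rh = R√(Δφ²+q²Δλ²) = 11551.3 km
Excess = (11551.3 − 11034.1) / 11034.1 = 517.2 / 11034.1 = 4.69% ≈ 4.7%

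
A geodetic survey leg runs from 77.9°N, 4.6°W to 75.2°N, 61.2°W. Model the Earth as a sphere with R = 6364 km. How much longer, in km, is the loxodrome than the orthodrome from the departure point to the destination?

Great circle: cos σ = sin φ₁ sin φ₂ + cos φ₁ cos φ₂ cos Δλ,  σ = 0.2249 rad → d_gc = 1431.2 km
Rhumb line: Δψ = -0.2033, q = Δφ/Δψ = 0.2318, d_rh = R√(Δφ²+q²Δλ²) = 1487.9 km
Excess = 1487.9 − 1431.2 = 56.7 ≈ 57 km

57 km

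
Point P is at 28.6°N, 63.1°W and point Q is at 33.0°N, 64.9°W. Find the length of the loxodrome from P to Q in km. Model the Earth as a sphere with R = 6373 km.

519 km

Δψ = ln[tan(π/4+φ₂/2)/tan(π/4+φ₁/2)] = +0.0894;  Δφ = +0.0768 rad,  Δλ = -0.0314 rad
q = Δφ/Δψ = 0.8586
d = R·√(Δφ² + q²Δλ²) = 6373·0.08139 = 519 km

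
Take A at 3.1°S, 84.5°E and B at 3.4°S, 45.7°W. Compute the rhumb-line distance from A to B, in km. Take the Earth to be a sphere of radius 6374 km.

Δψ = ln[tan(π/4+φ₂/2)/tan(π/4+φ₁/2)] = -0.0052;  Δφ = -0.0052 rad,  Δλ = -2.2724 rad
q = Δφ/Δψ = 0.9984
d = R·√(Δφ² + q²Δλ²) = 6374·2.26877 = 14461 km

14461 km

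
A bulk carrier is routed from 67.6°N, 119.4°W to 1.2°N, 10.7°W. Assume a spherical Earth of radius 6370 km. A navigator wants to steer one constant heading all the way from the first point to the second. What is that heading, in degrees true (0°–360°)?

130.1°

Δψ = ln[tan(π/4+φ₂/2)/tan(π/4+φ₁/2)] = -1.5985
Δλ = +1.8972 rad (taken the short way round)
course = atan2(Δλ, Δψ) = 130.12°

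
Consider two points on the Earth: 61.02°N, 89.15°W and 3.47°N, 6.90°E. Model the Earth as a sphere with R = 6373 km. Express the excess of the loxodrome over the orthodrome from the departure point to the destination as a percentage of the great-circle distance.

Great circle: σ = 1.5688 rad → d_gc = Rσ = 9998.1 km
Rhumb: Δφ = -1.0044, Δλ = +1.6764, Δψ = -1.2925, q = Δφ/Δψ = 0.7771 → d_rh = R√(Δφ²+q²Δλ²) = 10483.6 km
Excess = (10483.6 − 9998.1) / 9998.1 = 485.5 / 9998.1 = 4.86% ≈ 4.9%

4.9%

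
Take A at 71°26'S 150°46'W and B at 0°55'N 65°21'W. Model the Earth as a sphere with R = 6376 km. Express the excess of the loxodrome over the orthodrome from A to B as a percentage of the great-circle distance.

Great circle: σ = 1.5605 rad → d_gc = Rσ = 9949.9 km
Rhumb: Δφ = +1.2627, Δλ = +1.4908, Δψ = +1.8272, q = Δφ/Δψ = 0.6911 → d_rh = R√(Δφ²+q²Δλ²) = 10391.1 km
Excess = (10391.1 − 9949.9) / 9949.9 = 441.2 / 9949.9 = 4.43% ≈ 4.4%

4.4%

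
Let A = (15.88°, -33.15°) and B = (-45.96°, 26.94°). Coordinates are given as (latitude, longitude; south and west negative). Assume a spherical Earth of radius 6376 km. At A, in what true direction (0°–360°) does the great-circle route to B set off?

142.5°

θ = atan2( sin Δλ·cos φ₂ ,  cos φ₁ sin φ₂ − sin φ₁ cos φ₂ cos Δλ )
  = atan2(+0.6026, -0.7863) = 142.53°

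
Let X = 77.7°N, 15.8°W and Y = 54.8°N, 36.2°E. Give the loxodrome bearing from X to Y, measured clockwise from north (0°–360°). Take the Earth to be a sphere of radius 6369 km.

Δψ = ln[tan(π/4+φ₂/2)/tan(π/4+φ₁/2)] = -1.0798
Δλ = +0.9076 rad (taken the short way round)
course = atan2(Δλ, Δψ) = 139.95°

140.0°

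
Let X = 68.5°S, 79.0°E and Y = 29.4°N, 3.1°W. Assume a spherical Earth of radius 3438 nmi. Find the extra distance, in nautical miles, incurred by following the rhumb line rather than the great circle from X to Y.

Great circle: cos σ = sin φ₁ sin φ₂ + cos φ₁ cos φ₂ cos Δλ,  σ = 1.9964 rad → d_gc = 6863.6 nmi
Rhumb line: Δψ = +2.1987, q = Δφ/Δψ = 0.7771, d_rh = R√(Δφ²+q²Δλ²) = 7011.8 nmi
Excess = 7011.8 − 6863.6 = 148.2 ≈ 148 nmi

148 nmi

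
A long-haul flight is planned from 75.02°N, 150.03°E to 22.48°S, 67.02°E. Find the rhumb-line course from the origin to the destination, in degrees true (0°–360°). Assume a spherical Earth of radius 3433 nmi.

Meridional parts: M(φ₁)=+2.0289, M(φ₂)=-0.4028 → ΔM = -2.4318;  Δλ = -1.4488 rad
tan C = Δλ / ΔM = +0.5958 → C = 210.79°

210.8°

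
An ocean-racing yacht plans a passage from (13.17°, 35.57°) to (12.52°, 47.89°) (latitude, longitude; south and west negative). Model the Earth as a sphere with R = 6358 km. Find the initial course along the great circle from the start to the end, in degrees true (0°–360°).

91.7°

θ = atan2( sin Δλ·cos φ₂ ,  cos φ₁ sin φ₂ − sin φ₁ cos φ₂ cos Δλ )
  = atan2(+0.2083, -0.0062) = 91.71°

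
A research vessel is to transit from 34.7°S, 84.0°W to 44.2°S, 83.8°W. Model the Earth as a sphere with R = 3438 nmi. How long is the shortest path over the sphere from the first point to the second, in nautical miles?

570 nmi

cos σ = sin φ₁ sin φ₂ + cos φ₁ cos φ₂ cos Δλ
      = sin(-34.70°)sin(-44.20°) + cos(-34.70°)cos(-44.20°)cos(0.20°) = 0.9863
σ = 9.501° → d = Rσ = 3438·0.16583 = 570 nmi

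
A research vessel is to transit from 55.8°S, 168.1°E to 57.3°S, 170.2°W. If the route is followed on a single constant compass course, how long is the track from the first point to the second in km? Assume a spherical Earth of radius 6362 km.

Δψ = ln[tan(π/4+φ₂/2)/tan(π/4+φ₁/2)] = -0.0475;  Δφ = -0.0262 rad,  Δλ = +0.3787 rad
q = Δφ/Δψ = 0.5511
d = R·√(Δφ² + q²Δλ²) = 6362·0.21037 = 1338 km

1338 km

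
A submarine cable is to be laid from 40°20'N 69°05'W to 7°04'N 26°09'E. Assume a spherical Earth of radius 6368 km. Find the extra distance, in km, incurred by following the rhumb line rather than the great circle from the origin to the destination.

Great circle: cos σ = sin φ₁ sin φ₂ + cos φ₁ cos φ₂ cos Δλ,  σ = 1.5602 rad → d_gc = 9935.2 km
Rhumb line: Δψ = -0.6469, q = Δφ/Δψ = 0.8976, d_rh = R√(Δφ²+q²Δλ²) = 10194.4 km
Excess = 10194.4 − 9935.2 = 259.2 ≈ 259 km

259 km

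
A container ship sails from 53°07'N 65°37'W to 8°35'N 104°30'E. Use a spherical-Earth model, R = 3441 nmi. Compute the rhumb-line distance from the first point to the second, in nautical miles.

Rhumb course C = atan2(Δλ, Δψ) with Δψ = ln[tan(π/4+φ₂/2)/tan(π/4+φ₁/2)] = -0.9479, Δλ = +2.9691 → C = 107.71°
d = R·|Δφ| / |cos C| = 3441·0.77725 / 0.30412 = 8794 nmi

8794 nmi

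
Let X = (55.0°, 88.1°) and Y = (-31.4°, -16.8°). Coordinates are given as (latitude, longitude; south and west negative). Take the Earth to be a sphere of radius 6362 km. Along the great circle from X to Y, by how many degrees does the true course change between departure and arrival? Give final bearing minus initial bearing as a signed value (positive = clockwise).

At departure: θ₁ = atan2(sin Δλ cos φ₂, cos φ₁ sin φ₂ − sin φ₁ cos φ₂ cos Δλ) = 261.79°
At arrival: θ₂ = atan2(sin Δλ cos φ₁, −cos φ₂ sin φ₁ + sin φ₂ cos φ₁ cos Δλ) = 221.69°
Δθ = θ₂ − θ₁ = -40.1°

-40.1°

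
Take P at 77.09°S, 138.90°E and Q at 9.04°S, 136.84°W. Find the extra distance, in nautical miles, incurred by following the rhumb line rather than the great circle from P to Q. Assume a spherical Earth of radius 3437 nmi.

Great circle: cos σ = sin φ₁ sin φ₂ + cos φ₁ cos φ₂ cos Δλ,  σ = 1.3947 rad → d_gc = 4793.5 nmi
Rhumb line: Δψ = +2.0207, q = Δφ/Δψ = 0.5878, d_rh = R√(Δφ²+q²Δλ²) = 5048.7 nmi
Excess = 5048.7 − 4793.5 = 255.2 ≈ 255 nmi

255 nmi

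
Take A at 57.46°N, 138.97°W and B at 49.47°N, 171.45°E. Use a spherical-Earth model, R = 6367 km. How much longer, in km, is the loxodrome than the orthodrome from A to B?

70 km

Great circle: cos σ = sin φ₁ sin φ₂ + cos φ₁ cos φ₂ cos Δλ,  σ = 0.5209 rad → d_gc = 3316.4 km
Rhumb line: Δψ = -0.2351, q = Δφ/Δψ = 0.5931, d_rh = R√(Δφ²+q²Δλ²) = 3386.0 km
Excess = 3386.0 − 3316.4 = 69.6 ≈ 70 km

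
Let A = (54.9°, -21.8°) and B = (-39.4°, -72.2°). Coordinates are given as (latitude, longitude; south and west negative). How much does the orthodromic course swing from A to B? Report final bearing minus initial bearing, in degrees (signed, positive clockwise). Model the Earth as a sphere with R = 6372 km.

Initial bearing θ₁ = atan2(sin Δλ cos φ₂, cos φ₁ sin φ₂ − sin φ₁ cos φ₂ cos Δλ) = 217.79°
Final bearing θ₂ = (initial bearing from the destination back to the start) + 180° = 207.13°
Δθ = θ₂ − θ₁ = -10.7°

-10.7°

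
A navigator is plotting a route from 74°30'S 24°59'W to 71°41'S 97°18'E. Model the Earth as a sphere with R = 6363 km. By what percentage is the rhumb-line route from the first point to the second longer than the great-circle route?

Great circle: σ = 0.5157 rad → d_gc = Rσ = 3281.4 km
Rhumb: Δφ = +0.0492, Δλ = +2.1342, Δψ = +0.1694, q = Δφ/Δψ = 0.2902 → d_rh = R√(Δφ²+q²Δλ²) = 3953.1 km
Excess = (3953.1 − 3281.4) / 3281.4 = 671.7 / 3281.4 = 20.47% ≈ 20.5%

20.5%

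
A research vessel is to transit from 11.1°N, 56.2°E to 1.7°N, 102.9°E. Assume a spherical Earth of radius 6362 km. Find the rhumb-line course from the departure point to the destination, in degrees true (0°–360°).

Meridional parts: M(φ₁)=+0.1950, M(φ₂)=+0.0297 → ΔM = -0.1653;  Δλ = +0.8151 rad
tan C = Δλ / ΔM = -4.9314 → C = 101.46°

101.5°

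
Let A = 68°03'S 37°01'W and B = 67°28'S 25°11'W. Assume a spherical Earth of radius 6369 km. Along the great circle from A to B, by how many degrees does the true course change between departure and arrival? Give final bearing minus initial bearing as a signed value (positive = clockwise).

-11.0°

Initial bearing θ₁ = atan2(sin Δλ cos φ₂, cos φ₁ sin φ₂ − sin φ₁ cos φ₂ cos Δλ) = 88.09°
Final bearing θ₂ = (initial bearing from the destination back to the start) + 180° = 77.13°
Δθ = θ₂ − θ₁ = -11.0°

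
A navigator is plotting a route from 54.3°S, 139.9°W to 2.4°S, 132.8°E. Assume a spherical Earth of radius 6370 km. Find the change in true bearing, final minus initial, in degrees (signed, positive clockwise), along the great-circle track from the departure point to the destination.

+53.5°

Initial bearing θ₁ = atan2(sin Δλ cos φ₂, cos φ₁ sin φ₂ − sin φ₁ cos φ₂ cos Δλ) = 270.79°
Final bearing θ₂ = (initial bearing from the destination back to the start) + 180° = 324.27°
Δθ = θ₂ − θ₁ = +53.5°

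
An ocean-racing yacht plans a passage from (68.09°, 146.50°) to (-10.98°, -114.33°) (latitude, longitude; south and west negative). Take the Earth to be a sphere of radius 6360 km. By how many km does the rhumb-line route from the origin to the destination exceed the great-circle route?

Great circle: cos σ = sin φ₁ sin φ₂ + cos φ₁ cos φ₂ cos Δλ,  σ = 1.8081 rad → d_gc = 11499.5 km
Rhumb line: Δψ = -1.8350, q = Δφ/Δψ = 0.7521, d_rh = R√(Δφ²+q²Δλ²) = 12065.5 km
Excess = 12065.5 − 11499.5 = 566.0 ≈ 566 km

566 km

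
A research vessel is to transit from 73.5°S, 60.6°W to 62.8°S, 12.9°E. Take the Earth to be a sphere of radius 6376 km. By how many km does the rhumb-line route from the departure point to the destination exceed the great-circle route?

Great circle: cos σ = sin φ₁ sin φ₂ + cos φ₁ cos φ₂ cos Δλ,  σ = 0.4742 rad → d_gc = 3023.5 km
Rhumb line: Δψ = +0.5119, q = Δφ/Δψ = 0.3648, d_rh = R√(Δφ²+q²Δλ²) = 3212.5 km
Excess = 3212.5 − 3023.5 = 189.0 ≈ 189 km

189 km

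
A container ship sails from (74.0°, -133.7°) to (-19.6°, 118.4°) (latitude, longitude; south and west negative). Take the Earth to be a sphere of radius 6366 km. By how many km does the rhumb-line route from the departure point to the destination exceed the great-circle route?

Great circle: cos σ = sin φ₁ sin φ₂ + cos φ₁ cos φ₂ cos Δλ,  σ = 1.9848 rad → d_gc = 12635.2 km
Rhumb line: Δψ = -2.3112, q = Δφ/Δψ = 0.7068, d_rh = R√(Δφ²+q²Δλ²) = 13414.9 km
Excess = 13414.9 − 12635.2 = 779.7 ≈ 780 km

780 km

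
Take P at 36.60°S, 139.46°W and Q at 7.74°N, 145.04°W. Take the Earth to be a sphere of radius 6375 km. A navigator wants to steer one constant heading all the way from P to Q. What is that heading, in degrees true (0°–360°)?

Meridional parts: M(φ₁)=-0.6873, M(φ₂)=+0.1355 → ΔM = +0.8228;  Δλ = -0.0974 rad
tan C = Δλ / ΔM = -0.1184 → C = 353.25°

353.2°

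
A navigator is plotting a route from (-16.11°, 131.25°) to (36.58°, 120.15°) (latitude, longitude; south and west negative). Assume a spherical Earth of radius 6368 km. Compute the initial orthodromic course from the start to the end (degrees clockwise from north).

348.9°

θ = atan2( sin Δλ·cos φ₂ ,  cos φ₁ sin φ₂ − sin φ₁ cos φ₂ cos Δλ )
  = atan2(-0.1546, +0.7912) = 348.94°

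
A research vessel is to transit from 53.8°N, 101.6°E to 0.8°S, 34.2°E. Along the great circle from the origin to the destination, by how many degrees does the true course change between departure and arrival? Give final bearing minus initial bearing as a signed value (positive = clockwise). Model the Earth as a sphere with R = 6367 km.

At departure: θ₁ = atan2(sin Δλ cos φ₂, cos φ₁ sin φ₂ − sin φ₁ cos φ₂ cos Δλ) = 250.97°
At arrival: θ₂ = atan2(sin Δλ cos φ₁, −cos φ₂ sin φ₁ + sin φ₂ cos φ₁ cos Δλ) = 213.94°
Δθ = θ₂ − θ₁ = -37.0°

-37.0°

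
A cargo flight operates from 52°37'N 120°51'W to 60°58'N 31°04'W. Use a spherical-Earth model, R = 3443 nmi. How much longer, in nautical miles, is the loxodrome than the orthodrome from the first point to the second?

224 nmi

Great circle: cos σ = sin φ₁ sin φ₂ + cos φ₁ cos φ₂ cos Δλ,  σ = 0.8012 rad → d_gc = 2758.5 nmi
Rhumb line: Δψ = +0.2674, q = Δφ/Δψ = 0.5449, d_rh = R√(Δφ²+q²Δλ²) = 2982.5 nmi
Excess = 2982.5 − 2758.5 = 224.0 ≈ 224 nmi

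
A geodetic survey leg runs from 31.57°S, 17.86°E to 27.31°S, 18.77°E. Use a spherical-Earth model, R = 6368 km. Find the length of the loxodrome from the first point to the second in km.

482 km

Rhumb course C = atan2(Δλ, Δψ) with Δψ = ln[tan(π/4+φ₂/2)/tan(π/4+φ₁/2)] = +0.0854, Δλ = +0.0159 → C = 10.53°
d = R·|Δφ| / |cos C| = 6368·0.07435 / 0.98315 = 482 km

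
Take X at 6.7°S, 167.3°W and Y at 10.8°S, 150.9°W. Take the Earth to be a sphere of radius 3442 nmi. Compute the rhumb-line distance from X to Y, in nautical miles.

1004 nmi

Δψ = ln[tan(π/4+φ₂/2)/tan(π/4+φ₁/2)] = -0.0724;  Δφ = -0.0716 rad,  Δλ = +0.2862 rad
q = Δφ/Δψ = 0.9881
d = R·√(Δφ² + q²Δλ²) = 3442·0.29175 = 1004 nmi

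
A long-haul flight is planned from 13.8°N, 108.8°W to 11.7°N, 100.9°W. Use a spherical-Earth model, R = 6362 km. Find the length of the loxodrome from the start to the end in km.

887 km

Rhumb course C = atan2(Δλ, Δψ) with Δψ = ln[tan(π/4+φ₂/2)/tan(π/4+φ₁/2)] = -0.0376, Δλ = +0.1379 → C = 105.25°
d = R·|Δφ| / |cos C| = 6362·0.03665 / 0.26297 = 887 km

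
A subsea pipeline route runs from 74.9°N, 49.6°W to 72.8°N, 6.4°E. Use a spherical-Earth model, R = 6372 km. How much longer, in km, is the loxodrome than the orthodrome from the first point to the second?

Great circle: cos σ = sin φ₁ sin φ₂ + cos φ₁ cos φ₂ cos Δλ,  σ = 0.2639 rad → d_gc = 1681.8 km
Rhumb line: Δψ = -0.1320, q = Δφ/Δψ = 0.2778, d_rh = R√(Δφ²+q²Δλ²) = 1745.6 km
Excess = 1745.6 − 1681.8 = 63.8 ≈ 64 km

64 km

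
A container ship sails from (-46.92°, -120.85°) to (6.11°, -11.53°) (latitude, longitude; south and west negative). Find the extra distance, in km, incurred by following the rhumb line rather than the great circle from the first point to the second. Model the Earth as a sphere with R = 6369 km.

388 km

Great circle: cos σ = sin φ₁ sin φ₂ + cos φ₁ cos φ₂ cos Δλ,  σ = 1.8780 rad → d_gc = 11961.2 km
Rhumb line: Δψ = +1.0364, q = Δφ/Δψ = 0.8930, d_rh = R√(Δφ²+q²Δλ²) = 12349.6 km
Excess = 12349.6 − 11961.2 = 388.4 ≈ 388 km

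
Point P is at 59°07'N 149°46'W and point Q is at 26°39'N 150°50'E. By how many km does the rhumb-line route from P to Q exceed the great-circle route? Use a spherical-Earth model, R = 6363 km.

133 km

Great circle: cos σ = sin φ₁ sin φ₂ + cos φ₁ cos φ₂ cos Δλ,  σ = 0.9040 rad → d_gc = 5752.2 km
Rhumb line: Δψ = -0.8037, q = Δφ/Δψ = 0.7051, d_rh = R√(Δφ²+q²Δλ²) = 5885.1 km
Excess = 5885.1 − 5752.2 = 132.9 ≈ 133 km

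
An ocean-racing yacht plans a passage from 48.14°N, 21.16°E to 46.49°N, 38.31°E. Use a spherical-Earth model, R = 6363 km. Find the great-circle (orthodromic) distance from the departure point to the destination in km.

1301 km

cos σ = sin φ₁ sin φ₂ + cos φ₁ cos φ₂ cos Δλ
      = sin(48.14°)sin(46.49°) + cos(48.14°)cos(46.49°)cos(17.15°) = 0.9792
σ = 11.719° → d = Rσ = 6363·0.20453 = 1301 km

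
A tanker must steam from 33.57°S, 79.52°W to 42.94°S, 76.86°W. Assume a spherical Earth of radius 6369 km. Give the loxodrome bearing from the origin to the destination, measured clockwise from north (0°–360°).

167.5°

Δψ = ln[tan(π/4+φ₂/2)/tan(π/4+φ₁/2)] = -0.2088
Δλ = +0.0464 rad (taken the short way round)
course = atan2(Δλ, Δψ) = 167.46°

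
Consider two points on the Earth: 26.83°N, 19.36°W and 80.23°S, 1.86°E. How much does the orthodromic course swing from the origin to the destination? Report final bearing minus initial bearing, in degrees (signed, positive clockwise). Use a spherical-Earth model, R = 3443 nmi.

Initial bearing θ₁ = atan2(sin Δλ cos φ₂, cos φ₁ sin φ₂ − sin φ₁ cos φ₂ cos Δλ) = 176.30°
Final bearing θ₂ = (initial bearing from the destination back to the start) + 180° = 160.18°
Δθ = θ₂ − θ₁ = -16.1°

-16.1°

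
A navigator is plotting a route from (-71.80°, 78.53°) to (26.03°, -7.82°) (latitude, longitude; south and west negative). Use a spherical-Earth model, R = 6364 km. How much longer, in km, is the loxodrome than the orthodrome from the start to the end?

379 km

Great circle: cos σ = sin φ₁ sin φ₂ + cos φ₁ cos φ₂ cos Δλ,  σ = 1.9812 rad → d_gc = 12608.6 km
Rhumb line: Δψ = +2.3023, q = Δφ/Δψ = 0.7416, d_rh = R√(Δφ²+q²Δλ²) = 12987.4 km
Excess = 12987.4 − 12608.6 = 378.8 ≈ 379 km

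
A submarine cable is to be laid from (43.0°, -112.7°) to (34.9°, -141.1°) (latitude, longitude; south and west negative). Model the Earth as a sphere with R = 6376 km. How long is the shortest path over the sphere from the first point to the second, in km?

Haversine: a = sin²(Δφ/2)+cos φ₁ cos φ₂ sin²(Δλ/2) = 0.04108;  σ = 2·atan2(√a,√(1−a))
σ = 23.388° → d = Rσ = 6376·0.40821 = 2603 km

2603 km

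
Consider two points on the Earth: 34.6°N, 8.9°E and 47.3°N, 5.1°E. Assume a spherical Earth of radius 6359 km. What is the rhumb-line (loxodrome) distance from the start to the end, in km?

Rhumb course C = atan2(Δλ, Δψ) with Δψ = ln[tan(π/4+φ₂/2)/tan(π/4+φ₁/2)] = +0.2950, Δλ = -0.0663 → C = 347.33°
d = R·|Δφ| / |cos C| = 6359·0.22166 / 0.97565 = 1445 km

1445 km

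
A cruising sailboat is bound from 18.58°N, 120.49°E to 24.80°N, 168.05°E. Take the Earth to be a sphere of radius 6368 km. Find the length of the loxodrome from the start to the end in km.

4957 km

Rhumb course C = atan2(Δλ, Δψ) with Δψ = ln[tan(π/4+φ₂/2)/tan(π/4+φ₁/2)] = +0.1169, Δλ = +0.8301 → C = 81.98°
d = R·|Δφ| / |cos C| = 6368·0.10856 / 0.13946 = 4957 km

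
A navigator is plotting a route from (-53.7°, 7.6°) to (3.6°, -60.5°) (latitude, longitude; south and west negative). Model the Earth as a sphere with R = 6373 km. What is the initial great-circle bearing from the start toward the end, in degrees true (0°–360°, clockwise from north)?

290.0°

N = sin Δλ·cos φ₂ = -0.9260;  D = cos φ₁ sin φ₂ − sin φ₁ cos φ₂ cos Δλ = +0.3372
initial course = atan2(N, D) = 290.01°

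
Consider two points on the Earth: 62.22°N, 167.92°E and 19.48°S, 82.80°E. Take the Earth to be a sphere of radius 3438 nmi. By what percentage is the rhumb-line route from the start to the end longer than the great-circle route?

2.3%

Great circle: σ = 1.8314 rad → d_gc = Rσ = 6296.4 nmi
Rhumb: Δφ = -1.4259, Δλ = -1.4856, Δψ = -1.7439, q = Δφ/Δψ = 0.8177 → d_rh = R√(Δφ²+q²Δλ²) = 6440.0 nmi
Excess = (6440.0 − 6296.4) / 6296.4 = 143.6 / 6296.4 = 2.28% ≈ 2.3%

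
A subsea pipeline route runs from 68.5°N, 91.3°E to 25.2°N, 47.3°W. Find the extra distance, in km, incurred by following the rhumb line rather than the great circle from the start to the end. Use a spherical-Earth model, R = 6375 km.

1722 km

Great circle: cos σ = sin φ₁ sin φ₂ + cos φ₁ cos φ₂ cos Δλ,  σ = 1.4229 rad → d_gc = 9070.7 km
Rhumb line: Δψ = -1.2068, q = Δφ/Δψ = 0.6262, d_rh = R√(Δφ²+q²Δλ²) = 10792.5 km
Excess = 10792.5 − 9070.7 = 1721.8 ≈ 1722 km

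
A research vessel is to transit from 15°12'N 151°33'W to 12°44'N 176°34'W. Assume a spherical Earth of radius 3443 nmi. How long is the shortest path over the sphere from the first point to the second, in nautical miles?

1466 nmi

Haversine: a = sin²(Δφ/2)+cos φ₁ cos φ₂ sin²(Δλ/2) = 0.04462;  σ = 2·atan2(√a,√(1−a))
σ = 24.388° → d = Rσ = 3443·0.42566 = 1466 nmi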